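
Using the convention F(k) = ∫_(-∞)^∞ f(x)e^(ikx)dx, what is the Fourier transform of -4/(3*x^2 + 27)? -4*pi*exp(-3*Abs(k))/9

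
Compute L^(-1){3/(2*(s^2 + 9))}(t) sin(3*t)/2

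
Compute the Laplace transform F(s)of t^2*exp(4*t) 2/(s - 4)^3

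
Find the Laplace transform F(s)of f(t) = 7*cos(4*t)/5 7*s/(5*(s^2 + 16))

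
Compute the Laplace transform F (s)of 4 4/s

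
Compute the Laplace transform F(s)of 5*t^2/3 10/(3*s^3)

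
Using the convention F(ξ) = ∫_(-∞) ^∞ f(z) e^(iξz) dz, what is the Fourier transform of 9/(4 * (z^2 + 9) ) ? 3 * pi * exp(-3 * Abs(ξ) ) /4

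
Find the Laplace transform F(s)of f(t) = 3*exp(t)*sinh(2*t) 6/((s - 1)^2 - 4)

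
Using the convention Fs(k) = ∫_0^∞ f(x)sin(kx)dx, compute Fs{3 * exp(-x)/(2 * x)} 3 * atan(k)/2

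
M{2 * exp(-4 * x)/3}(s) 2^(1 - 2 * s) * gamma(s)/3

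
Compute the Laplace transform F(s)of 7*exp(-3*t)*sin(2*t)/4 7/(2*((s + 3)^2 + 4))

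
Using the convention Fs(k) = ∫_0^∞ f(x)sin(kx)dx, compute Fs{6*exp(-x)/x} 6*atan(k)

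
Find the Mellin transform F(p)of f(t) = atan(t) -pi * sec(pi * p/2)/(2 * p)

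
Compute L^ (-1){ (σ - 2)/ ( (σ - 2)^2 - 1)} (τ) exp (2 * τ) * cosh (τ)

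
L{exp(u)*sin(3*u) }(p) 3/((p - 1) ^2+9) 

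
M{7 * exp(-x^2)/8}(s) 7 * gamma(s/2)/16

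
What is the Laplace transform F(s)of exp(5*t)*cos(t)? (s - 5)/((s - 5)^2 + 1)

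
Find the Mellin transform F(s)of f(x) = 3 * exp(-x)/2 3 * gamma(s)/2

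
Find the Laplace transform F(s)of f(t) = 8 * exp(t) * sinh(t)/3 8/(3 * s * (s - 2))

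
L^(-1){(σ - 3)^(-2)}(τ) τ * exp(3 * τ)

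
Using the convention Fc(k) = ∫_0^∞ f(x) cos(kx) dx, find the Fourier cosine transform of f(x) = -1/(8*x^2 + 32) -pi*exp(-2*k) /32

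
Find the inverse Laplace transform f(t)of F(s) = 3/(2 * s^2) 3 * t/2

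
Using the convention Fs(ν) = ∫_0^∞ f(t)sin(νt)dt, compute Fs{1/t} pi/2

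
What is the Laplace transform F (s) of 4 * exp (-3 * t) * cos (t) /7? 4 * (s+3) / (7 * ( (s+3) ^2+1) ) 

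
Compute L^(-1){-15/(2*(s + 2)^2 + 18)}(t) -5*exp(-2*t)*sin(3*t)/2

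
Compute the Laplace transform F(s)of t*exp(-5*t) (s + 5)^(-2)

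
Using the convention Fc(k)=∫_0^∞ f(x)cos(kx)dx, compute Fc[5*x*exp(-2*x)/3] 5*(4 - k^2)/(3*(k^2 + 4)^2)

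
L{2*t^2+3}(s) 4/s^3+3/s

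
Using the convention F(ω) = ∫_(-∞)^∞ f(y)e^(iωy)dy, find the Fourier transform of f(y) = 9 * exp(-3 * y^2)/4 3 * sqrt(3) * sqrt(pi) * exp(-ω^2/12)/4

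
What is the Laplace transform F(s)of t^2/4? 1/(2*s^3)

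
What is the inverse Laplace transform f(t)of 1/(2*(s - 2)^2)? t*exp(2*t)/2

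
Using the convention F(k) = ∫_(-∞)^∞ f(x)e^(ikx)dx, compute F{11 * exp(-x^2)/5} 11 * sqrt(pi) * exp(-k^2/4)/5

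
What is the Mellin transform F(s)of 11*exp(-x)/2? 11*gamma(s)/2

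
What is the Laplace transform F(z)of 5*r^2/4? 5/(2*z^3)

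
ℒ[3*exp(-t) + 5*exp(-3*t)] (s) 5/(s + 3) + 3/(s + 1)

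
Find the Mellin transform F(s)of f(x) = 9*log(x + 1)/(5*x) -9*pi*csc(pi*s)/(5*s - 5)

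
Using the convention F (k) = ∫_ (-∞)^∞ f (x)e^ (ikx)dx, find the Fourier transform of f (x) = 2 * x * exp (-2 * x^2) sqrt (2) * I * sqrt (pi) * k * exp (-k^2/8)/4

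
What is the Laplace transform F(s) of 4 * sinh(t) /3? 4/(3 * (s^2 - 1) ) 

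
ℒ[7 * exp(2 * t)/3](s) 7/(3 * (s - 2))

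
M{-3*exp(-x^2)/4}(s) -3*gamma(s/2)/8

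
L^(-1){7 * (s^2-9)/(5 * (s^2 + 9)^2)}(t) 7 * t * cos(3 * t)/5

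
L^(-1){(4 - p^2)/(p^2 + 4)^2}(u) -u * cos(2 * u)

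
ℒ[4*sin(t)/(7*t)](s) 4*atan(1/s)/7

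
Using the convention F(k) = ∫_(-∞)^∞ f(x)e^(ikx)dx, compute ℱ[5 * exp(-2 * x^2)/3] 5 * sqrt(2) * sqrt(pi) * exp(-k^2/8)/6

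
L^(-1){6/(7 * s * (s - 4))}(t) 3 * exp(2 * t) * sinh(2 * t)/7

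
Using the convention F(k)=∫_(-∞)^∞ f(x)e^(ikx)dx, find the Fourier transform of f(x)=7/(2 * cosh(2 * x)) 7 * pi/(4 * cosh(pi * k/4))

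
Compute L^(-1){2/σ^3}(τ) τ^2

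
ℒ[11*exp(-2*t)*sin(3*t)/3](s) 11/((s + 2)^2 + 9)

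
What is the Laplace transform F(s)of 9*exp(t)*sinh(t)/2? 9/(2*s*(s - 2))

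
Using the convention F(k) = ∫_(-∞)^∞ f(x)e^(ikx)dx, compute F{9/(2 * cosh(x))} 9 * pi/(2 * cosh(pi * k/2))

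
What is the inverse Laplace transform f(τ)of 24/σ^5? τ^4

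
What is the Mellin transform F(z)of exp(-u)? gamma(z)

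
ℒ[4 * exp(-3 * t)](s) 4/(s+3)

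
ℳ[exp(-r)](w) gamma(w)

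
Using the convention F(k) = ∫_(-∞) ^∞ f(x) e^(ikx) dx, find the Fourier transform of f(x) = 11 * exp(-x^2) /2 11 * sqrt(pi) * exp(-k^2/4) /2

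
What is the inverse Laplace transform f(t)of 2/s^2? 2 * t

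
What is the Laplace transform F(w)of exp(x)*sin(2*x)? 2/((w - 1)^2 + 4)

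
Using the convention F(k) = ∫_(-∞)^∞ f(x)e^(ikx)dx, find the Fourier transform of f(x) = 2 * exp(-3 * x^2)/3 2 * sqrt(3) * sqrt(pi) * exp(-k^2/12)/9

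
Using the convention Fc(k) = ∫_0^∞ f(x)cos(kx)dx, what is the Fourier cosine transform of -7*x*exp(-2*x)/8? 7*(k^2-4)/(8*(k^2 + 4)^2)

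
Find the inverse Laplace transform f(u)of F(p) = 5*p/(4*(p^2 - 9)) 5*cosh(3*u)/4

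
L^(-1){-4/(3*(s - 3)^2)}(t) -4*t*exp(3*t)/3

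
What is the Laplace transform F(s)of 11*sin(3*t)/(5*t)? 11*atan(3/s)/5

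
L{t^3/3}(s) 2/s^4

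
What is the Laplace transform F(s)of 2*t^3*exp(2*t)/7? 12/(7*(s - 2)^4)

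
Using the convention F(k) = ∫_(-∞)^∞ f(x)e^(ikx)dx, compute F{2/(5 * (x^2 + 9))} 2 * pi * exp(-3 * Abs(k))/15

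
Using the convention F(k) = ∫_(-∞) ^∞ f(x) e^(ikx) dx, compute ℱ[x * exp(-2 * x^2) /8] sqrt(2) * I * sqrt(pi) * k * exp(-k^2/8) /64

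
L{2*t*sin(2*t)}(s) 8*s/(s^2 + 4)^2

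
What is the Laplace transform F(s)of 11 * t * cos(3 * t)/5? 11 * (s^2 - 9)/(5 * (s^2+9)^2)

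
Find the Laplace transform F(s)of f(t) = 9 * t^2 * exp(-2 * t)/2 9/(s + 2)^3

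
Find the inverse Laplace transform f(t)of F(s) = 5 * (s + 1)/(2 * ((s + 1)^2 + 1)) 5 * exp(-t) * cos(t)/2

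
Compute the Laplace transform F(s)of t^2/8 1/(4 * s^3)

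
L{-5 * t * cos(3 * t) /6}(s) 5 * (9 - s^2) /(6 * (s^2 + 9) ^2) 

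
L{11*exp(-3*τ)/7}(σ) 11/(7*(σ + 3))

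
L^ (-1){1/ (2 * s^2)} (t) t/2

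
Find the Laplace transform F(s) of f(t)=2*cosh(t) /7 2*s/(7*(s^2 - 1) ) 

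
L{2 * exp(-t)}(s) 2/(s + 1)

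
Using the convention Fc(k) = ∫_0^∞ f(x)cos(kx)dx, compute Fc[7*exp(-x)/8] 7/(8*(k^2 + 1))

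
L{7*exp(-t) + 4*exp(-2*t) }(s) 7/(s + 1) + 4/(s + 2) 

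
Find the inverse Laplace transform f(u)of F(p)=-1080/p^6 -9 * u^5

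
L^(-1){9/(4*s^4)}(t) 3*t^3/8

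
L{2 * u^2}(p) 4/p^3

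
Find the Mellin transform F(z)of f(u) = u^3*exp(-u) gamma(z + 3)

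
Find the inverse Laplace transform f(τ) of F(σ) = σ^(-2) τ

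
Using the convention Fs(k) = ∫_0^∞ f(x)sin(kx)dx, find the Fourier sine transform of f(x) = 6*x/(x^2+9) 3*pi*exp(-3*k)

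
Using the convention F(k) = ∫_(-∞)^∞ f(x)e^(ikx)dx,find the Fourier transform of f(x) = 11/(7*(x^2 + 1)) 11*pi*exp(-Abs(k))/7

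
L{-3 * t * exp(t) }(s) -3/(s - 1) ^2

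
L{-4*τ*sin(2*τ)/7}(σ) -16*σ/(7*(σ^2+4)^2)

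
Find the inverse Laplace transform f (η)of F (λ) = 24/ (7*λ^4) 4*η^3/7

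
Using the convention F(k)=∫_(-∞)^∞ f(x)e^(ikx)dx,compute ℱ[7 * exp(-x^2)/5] 7 * sqrt(pi) * exp(-k^2/4)/5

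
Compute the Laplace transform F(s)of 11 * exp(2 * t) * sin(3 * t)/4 33/(4 * ((s - 2)^2+9))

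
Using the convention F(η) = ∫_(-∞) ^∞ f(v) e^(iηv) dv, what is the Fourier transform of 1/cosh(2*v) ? pi/(2*cosh(pi*η/4) ) 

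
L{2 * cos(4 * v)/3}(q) 2 * q/(3 * (q^2 + 16))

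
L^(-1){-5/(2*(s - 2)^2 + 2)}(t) -5*exp(2*t)*sin(t)/2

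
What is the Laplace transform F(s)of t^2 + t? 2/s^3 + s^(-2)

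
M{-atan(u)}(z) pi*sec(pi*z/2)/(2*z)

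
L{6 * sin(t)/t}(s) 6 * atan(1/s)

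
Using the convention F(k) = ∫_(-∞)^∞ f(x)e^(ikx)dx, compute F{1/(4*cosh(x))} pi/(4*cosh(pi*k/2))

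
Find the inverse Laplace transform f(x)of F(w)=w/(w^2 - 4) cosh(2 * x)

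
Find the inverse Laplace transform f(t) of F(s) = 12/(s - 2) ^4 2 * t^3 * exp(2 * t) 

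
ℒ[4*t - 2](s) 4/s^2 - 2/s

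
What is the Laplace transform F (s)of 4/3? 4/ (3*s)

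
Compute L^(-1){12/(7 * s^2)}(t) 12 * t/7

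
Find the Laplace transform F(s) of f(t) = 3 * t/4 3/(4 * s^2) 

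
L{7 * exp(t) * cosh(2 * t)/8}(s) 7 * (s - 1)/(8 * ((s - 1)^2 - 4))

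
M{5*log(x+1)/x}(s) -5*pi*csc(pi*s)/(s - 1)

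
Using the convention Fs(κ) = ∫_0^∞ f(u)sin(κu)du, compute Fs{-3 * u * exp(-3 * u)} -18 * κ/(κ^2+9)^2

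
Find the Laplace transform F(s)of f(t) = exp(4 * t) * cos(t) (s - 4)/((s - 4)^2 + 1)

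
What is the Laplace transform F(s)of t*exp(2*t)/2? 1/(2*(s - 2)^2)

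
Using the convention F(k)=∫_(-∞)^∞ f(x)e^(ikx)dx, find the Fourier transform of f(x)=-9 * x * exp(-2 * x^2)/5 -9 * sqrt(2) * I * sqrt(pi) * k * exp(-k^2/8)/40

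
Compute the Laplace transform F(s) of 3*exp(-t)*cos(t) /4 3*(s + 1) /(4*((s + 1) ^2 + 1) ) 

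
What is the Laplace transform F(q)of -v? -1/q^2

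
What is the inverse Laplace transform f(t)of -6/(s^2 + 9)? -2*sin(3*t)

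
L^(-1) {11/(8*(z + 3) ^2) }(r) 11*r*exp(-3*r) /8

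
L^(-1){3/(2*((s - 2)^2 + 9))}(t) exp(2*t)*sin(3*t)/2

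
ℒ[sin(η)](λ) 1/(λ^2 + 1)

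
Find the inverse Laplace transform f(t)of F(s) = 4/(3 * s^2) 4 * t/3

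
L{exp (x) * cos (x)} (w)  (w - 1)/ ( (w - 1)^2 + 1)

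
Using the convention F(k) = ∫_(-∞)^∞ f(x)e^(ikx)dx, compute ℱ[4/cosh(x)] 4*pi/cosh(pi*k/2)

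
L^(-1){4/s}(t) 4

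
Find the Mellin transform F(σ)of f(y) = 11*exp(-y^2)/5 11*gamma(σ/2)/10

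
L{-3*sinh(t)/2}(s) -3/(2*s^2 - 2)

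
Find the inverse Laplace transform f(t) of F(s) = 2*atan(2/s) 2*sin(2*t) /t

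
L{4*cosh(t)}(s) 4*s/(s^2 - 1)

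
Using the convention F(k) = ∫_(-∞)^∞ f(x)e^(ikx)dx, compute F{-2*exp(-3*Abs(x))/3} -4/(k^2 + 9)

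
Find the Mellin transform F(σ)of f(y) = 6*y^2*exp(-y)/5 6*gamma(σ+2)/5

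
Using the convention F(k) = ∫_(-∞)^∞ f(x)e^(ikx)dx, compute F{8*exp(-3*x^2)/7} 8*sqrt(3)*sqrt(pi)*exp(-k^2/12)/21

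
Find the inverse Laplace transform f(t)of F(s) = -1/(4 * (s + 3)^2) -t * exp(-3 * t)/4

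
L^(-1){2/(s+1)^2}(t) 2*t*exp(-t)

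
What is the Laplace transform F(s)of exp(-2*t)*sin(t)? 1/((s + 2)^2 + 1)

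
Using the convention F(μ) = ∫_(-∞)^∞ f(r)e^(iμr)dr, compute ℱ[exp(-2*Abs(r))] 4/(μ^2 + 4)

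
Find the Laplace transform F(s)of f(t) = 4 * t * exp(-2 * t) 4/(s + 2)^2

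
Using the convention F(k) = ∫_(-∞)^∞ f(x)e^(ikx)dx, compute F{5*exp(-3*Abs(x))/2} 15/(k^2+9)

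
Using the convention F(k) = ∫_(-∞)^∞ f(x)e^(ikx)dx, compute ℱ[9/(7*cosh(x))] 9*pi/(7*cosh(pi*k/2))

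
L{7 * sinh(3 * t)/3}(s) 7/(s^2 - 9)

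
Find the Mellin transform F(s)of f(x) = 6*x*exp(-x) 6*gamma(s+1)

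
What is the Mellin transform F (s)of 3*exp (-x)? 3*gamma (s)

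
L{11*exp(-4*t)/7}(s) 11/(7*(s + 4))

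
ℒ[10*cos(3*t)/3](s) 10*s/(3*(s^2+9))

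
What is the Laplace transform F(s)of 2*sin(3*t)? 6/(s^2 + 9)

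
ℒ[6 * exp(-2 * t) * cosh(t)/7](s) 6 * (s + 2)/(7 * ((s + 2)^2 - 1))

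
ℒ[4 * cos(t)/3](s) 4 * s/(3 * (s^2 + 1))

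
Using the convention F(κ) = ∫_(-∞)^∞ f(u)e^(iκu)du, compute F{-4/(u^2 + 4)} -2 * pi * exp(-2 * Abs(κ))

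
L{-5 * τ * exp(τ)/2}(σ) -5/(2 * (σ - 1)^2)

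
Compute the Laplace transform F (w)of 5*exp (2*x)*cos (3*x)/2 5*(w - 2)/ (2*( (w - 2)^2 + 9))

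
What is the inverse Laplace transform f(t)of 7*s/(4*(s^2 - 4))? 7*cosh(2*t)/4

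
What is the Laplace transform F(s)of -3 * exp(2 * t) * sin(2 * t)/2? -3/((s - 2)^2 + 4)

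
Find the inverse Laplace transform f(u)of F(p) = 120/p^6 u^5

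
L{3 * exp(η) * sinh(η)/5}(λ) 3/(5 * λ * (λ - 2))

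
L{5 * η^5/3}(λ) 200/λ^6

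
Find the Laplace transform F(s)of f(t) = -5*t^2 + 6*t 6/s^2 - 10/s^3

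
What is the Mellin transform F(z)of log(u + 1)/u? -pi*csc(pi*z)/(z - 1)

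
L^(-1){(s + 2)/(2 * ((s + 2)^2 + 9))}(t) exp(-2 * t) * cos(3 * t)/2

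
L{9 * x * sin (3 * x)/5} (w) 54 * w/ (5 * (w^2+9)^2)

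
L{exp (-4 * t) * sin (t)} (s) 1/ ( (s + 4)^2 + 1)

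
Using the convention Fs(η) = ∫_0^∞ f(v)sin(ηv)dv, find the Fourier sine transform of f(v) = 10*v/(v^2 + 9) 5*pi*exp(-3*η)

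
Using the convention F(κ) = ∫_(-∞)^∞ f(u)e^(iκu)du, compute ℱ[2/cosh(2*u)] pi/cosh(pi*κ/4)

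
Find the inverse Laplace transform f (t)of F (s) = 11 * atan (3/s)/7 11 * sin (3 * t)/ (7 * t)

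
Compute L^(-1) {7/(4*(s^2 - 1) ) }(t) 7*sinh(t) /4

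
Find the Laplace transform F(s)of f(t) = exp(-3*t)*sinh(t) 1/((s + 3)^2 - 1)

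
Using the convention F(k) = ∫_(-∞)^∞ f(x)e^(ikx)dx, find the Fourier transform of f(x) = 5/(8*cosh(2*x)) 5*pi/(16*cosh(pi*k/4))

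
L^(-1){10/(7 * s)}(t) 10/7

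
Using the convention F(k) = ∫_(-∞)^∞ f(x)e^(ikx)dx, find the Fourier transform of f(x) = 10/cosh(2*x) 5*pi/cosh(pi*k/4)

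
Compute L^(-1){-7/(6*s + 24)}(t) -7*exp(-4*t)/6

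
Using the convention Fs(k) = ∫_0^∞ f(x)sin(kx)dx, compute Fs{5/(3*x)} 5*pi/6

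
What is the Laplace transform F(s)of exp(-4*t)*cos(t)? (s+4)/((s+4)^2+1)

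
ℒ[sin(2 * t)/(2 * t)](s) atan(2/s)/2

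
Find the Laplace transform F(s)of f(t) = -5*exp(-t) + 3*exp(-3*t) 3/(s + 3) - 5/(s + 1)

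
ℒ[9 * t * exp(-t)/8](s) 9/(8 * (s+1)^2)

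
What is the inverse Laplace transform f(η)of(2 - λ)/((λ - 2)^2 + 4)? -exp(2 * η) * cos(2 * η)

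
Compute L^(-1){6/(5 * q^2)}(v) 6 * v/5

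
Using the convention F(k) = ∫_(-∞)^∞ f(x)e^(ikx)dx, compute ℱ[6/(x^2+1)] 6 * pi * exp(-Abs(k))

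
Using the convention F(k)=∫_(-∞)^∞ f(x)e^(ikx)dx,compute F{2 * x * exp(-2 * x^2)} sqrt(2) * I * sqrt(pi) * k * exp(-k^2/8)/4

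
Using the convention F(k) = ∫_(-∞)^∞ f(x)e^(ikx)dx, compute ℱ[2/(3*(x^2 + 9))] 2*pi*exp(-3*Abs(k))/9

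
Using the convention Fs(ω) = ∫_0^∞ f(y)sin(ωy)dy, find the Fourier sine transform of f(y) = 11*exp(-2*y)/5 11*ω/(5*(ω^2 + 4))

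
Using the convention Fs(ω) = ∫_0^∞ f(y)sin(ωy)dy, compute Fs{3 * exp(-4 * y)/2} 3 * ω/(2 * (ω^2 + 16))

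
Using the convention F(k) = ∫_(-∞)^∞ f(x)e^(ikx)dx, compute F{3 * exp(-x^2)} 3 * sqrt(pi) * exp(-k^2/4)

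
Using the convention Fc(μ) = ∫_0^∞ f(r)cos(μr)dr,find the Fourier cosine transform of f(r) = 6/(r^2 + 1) 3*pi*exp(-μ)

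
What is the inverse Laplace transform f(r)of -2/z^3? -r^2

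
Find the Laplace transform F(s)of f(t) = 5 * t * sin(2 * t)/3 20 * s/(3 * (s^2 + 4)^2)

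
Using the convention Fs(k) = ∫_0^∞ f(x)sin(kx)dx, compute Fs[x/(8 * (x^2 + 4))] pi * exp(-2 * k)/16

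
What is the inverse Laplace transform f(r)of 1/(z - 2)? exp(2 * r)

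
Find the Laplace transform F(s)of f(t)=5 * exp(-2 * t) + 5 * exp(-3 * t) 5/(s + 2) + 5/(s + 3)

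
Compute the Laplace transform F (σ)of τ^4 24/σ^5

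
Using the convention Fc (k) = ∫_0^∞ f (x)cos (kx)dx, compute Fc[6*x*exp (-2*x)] 6*(4 - k^2)/ (k^2 + 4)^2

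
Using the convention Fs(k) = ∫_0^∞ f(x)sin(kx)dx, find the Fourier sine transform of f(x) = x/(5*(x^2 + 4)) pi*exp(-2*k)/10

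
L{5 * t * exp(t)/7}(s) 5/(7 * (s - 1)^2)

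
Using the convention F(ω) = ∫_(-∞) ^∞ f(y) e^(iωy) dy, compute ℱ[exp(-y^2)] sqrt(pi)*exp(-ω^2/4) 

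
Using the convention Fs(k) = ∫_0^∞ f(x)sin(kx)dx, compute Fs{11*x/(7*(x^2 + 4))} 11*pi*exp(-2*k)/14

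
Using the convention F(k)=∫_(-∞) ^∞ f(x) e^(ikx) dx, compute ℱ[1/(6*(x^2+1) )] pi*exp(-Abs(k) ) /6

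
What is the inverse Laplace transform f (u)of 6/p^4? u^3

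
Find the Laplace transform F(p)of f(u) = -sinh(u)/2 -1/(2*p^2 - 2)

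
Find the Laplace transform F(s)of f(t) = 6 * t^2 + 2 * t 12/s^3 + 2/s^2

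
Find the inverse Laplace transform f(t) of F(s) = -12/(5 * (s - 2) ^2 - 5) -12 * exp(2 * t) * sinh(t) /5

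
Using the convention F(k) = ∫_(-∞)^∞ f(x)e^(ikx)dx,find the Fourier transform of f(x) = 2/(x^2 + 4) pi*exp(-2*Abs(k))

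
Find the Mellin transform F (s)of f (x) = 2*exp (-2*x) 2^ (1 - s)*gamma (s)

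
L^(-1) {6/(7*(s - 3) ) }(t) 6*exp(3*t) /7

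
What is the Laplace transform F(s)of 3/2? 3/(2 * s)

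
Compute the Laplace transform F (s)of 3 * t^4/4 18/s^5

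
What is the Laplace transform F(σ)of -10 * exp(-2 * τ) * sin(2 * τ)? -20/((σ + 2)^2 + 4)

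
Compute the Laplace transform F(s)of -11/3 -11/(3 * s)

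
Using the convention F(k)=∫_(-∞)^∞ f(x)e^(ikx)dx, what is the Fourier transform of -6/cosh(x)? -6*pi/cosh(pi*k/2)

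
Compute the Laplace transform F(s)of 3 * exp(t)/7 3/(7 * (s - 1))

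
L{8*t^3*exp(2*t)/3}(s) 16/(s - 2)^4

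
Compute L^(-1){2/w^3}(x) x^2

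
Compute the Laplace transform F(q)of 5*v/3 5/(3*q^2)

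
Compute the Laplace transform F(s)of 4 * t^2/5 8/(5 * s^3)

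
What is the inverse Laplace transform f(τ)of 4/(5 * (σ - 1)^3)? 2 * τ^2 * exp(τ)/5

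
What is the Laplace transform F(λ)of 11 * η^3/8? 33/(4 * λ^4)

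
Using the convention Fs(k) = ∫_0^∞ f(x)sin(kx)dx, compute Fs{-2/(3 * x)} -pi/3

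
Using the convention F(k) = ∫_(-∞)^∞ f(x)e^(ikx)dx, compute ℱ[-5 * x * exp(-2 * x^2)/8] -5 * sqrt(2) * I * sqrt(pi) * k * exp(-k^2/8)/64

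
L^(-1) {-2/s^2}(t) -2*t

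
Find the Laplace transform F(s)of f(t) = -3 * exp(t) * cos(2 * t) 3 * (1 - s)/((s - 1)^2 + 4)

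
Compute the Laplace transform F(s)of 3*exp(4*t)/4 3/(4*(s - 4))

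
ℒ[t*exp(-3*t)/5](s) 1/(5*(s + 3)^2)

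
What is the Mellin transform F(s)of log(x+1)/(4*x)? -pi*csc(pi*s)/(4*s - 4)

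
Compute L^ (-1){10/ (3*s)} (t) 10/3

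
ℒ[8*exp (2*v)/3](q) 8/ (3*(q - 2))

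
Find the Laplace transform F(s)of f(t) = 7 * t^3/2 21/s^4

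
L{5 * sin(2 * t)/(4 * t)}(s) 5 * atan(2/s)/4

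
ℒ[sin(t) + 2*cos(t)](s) 2*s/(s^2 + 1) + 1/(s^2 + 1)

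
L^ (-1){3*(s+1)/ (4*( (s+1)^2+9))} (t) 3*exp (-t)*cos (3*t)/4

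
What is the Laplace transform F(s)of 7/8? 7/(8*s)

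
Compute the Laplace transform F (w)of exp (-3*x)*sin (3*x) 3/ ( (w+3)^2+9)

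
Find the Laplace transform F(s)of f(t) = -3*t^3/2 -9/s^4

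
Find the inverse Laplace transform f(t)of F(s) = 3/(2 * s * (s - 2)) 3 * exp(t) * sinh(t)/2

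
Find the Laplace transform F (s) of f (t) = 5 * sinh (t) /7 5/ (7 * (s^2 - 1) ) 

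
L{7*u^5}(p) 840/p^6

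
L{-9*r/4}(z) -9/(4*z^2)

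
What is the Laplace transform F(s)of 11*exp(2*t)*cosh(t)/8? 11*(s - 2)/(8*((s - 2)^2 - 1))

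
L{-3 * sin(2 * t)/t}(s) -3 * atan(2/s)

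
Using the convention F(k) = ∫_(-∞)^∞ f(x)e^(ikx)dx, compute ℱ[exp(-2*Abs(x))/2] 2/(k^2 + 4)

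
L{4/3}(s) 4/(3*s)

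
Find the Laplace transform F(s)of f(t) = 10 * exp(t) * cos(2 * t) 10 * (s - 1)/((s - 1)^2 + 4)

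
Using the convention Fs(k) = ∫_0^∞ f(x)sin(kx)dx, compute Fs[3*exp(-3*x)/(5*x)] 3*atan(k/3)/5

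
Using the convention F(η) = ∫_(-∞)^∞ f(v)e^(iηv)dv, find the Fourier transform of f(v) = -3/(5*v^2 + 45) -pi*exp(-3*Abs(η))/5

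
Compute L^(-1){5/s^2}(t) 5 * t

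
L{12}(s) 12/s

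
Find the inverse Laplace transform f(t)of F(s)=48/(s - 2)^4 8*t^3*exp(2*t)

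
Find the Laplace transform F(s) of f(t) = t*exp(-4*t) (s + 4) ^(-2) 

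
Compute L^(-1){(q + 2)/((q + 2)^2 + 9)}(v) exp(-2*v)*cos(3*v)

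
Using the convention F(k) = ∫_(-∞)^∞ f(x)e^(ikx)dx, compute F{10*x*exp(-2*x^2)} 5*sqrt(2)*I*sqrt(pi)*k*exp(-k^2/8)/4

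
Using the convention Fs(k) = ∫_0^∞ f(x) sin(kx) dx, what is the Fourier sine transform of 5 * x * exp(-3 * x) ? 30 * k/(k^2 + 9) ^2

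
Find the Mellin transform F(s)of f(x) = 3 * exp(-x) 3 * gamma(s)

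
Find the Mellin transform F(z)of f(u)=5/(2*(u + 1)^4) 5*gamma(z)*gamma(4 - z)/12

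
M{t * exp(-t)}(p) gamma(p + 1)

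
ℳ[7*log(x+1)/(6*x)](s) -7*pi*csc(pi*s)/(6*s - 6)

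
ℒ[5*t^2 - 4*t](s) 10/s^3 - 4/s^2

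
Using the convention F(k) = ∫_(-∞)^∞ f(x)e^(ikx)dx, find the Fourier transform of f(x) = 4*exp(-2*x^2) 2*sqrt(2)*sqrt(pi)*exp(-k^2/8)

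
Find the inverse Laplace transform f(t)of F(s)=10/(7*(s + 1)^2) 10*t*exp(-t)/7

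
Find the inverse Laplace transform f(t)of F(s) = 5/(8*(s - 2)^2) 5*t*exp(2*t)/8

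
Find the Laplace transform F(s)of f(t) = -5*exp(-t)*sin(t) -5/((s + 1)^2 + 1)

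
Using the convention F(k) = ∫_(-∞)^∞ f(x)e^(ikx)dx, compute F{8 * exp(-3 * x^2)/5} 8 * sqrt(3) * sqrt(pi) * exp(-k^2/12)/15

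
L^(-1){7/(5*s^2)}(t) 7*t/5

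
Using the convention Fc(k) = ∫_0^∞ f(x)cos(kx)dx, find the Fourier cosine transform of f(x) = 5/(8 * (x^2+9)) 5 * pi * exp(-3 * k)/48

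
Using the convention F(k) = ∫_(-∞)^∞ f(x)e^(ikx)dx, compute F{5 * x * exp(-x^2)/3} 5 * I * sqrt(pi) * k * exp(-k^2/4)/6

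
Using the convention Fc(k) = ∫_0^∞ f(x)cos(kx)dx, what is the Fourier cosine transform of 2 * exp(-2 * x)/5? 4/(5 * (k^2 + 4))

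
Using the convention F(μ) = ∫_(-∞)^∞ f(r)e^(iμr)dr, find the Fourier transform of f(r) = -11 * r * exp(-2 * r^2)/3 -11 * sqrt(2) * I * sqrt(pi) * μ * exp(-μ^2/8)/24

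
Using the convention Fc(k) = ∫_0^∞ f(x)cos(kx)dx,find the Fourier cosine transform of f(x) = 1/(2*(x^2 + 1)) pi*exp(-k)/4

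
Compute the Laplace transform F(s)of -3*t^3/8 -9/(4*s^4)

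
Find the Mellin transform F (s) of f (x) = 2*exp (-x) 2*gamma (s) 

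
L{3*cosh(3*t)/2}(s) 3*s/(2*(s^2 - 9))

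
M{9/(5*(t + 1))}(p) 9*pi*csc(pi*p)/5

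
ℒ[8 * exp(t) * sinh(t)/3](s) 8/(3 * s * (s - 2))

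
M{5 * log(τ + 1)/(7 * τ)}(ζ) -5 * pi * csc(pi * ζ)/(7 * ζ - 7)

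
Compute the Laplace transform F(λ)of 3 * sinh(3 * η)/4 9/(4 * (λ^2 - 9))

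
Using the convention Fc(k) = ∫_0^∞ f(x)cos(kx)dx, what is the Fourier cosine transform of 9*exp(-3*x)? 27/(k^2 + 9)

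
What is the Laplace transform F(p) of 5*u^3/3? 10/p^4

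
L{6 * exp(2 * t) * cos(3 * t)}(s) 6 * (s - 2)/((s - 2)^2+9)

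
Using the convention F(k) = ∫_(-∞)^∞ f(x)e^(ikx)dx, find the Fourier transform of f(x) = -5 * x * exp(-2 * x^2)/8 -5 * sqrt(2) * I * sqrt(pi) * k * exp(-k^2/8)/64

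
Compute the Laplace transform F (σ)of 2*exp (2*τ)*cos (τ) 2*(σ - 2)/ ( (σ - 2)^2 + 1)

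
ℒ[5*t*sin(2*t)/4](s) 5*s/(s^2 + 4)^2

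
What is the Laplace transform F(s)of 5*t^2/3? 10/(3*s^3)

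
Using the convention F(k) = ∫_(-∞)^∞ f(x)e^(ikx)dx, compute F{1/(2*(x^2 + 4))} pi*exp(-2*Abs(k))/4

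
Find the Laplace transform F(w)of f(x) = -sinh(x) -1/(w^2 - 1)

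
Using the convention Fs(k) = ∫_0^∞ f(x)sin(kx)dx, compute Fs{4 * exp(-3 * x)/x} 4 * atan(k/3)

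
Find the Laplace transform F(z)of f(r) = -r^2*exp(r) -2/(z - 1)^3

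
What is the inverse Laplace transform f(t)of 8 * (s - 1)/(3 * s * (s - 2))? 8 * exp(t) * cosh(t)/3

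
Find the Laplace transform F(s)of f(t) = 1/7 1/(7*s)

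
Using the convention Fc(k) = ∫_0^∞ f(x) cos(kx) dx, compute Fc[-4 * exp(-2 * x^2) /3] -sqrt(2) * sqrt(pi) * exp(-k^2/8) /3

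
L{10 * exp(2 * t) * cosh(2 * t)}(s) 10 * (s - 2)/(s * (s - 4))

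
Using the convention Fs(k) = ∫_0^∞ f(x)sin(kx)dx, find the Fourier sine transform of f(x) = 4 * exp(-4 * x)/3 4 * k/(3 * (k^2 + 16))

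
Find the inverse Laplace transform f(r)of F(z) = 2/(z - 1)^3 r^2*exp(r)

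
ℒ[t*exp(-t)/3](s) 1/(3*(s + 1)^2)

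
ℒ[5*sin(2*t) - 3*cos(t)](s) 10/(s^2 + 4) - 3*s/(s^2 + 1)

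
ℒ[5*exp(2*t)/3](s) 5/(3*(s - 2))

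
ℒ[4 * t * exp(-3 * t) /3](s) 4/(3 * (s + 3) ^2) 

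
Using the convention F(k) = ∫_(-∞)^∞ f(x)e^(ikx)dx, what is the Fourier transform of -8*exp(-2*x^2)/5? -4*sqrt(2)*sqrt(pi)*exp(-k^2/8)/5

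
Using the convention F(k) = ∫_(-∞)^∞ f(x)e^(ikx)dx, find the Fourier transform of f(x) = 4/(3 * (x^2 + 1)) 4 * pi * exp(-Abs(k))/3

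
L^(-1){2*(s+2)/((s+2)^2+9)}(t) 2*exp(-2*t)*cos(3*t)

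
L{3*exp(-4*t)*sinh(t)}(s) 3/((s + 4)^2 - 1)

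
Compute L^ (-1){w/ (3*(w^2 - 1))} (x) cosh (x)/3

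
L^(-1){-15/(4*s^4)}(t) -5*t^3/8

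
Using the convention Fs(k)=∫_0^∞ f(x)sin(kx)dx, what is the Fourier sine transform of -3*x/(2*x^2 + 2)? -3*pi*exp(-k)/4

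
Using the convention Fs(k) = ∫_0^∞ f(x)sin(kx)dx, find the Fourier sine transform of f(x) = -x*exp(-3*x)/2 -3*k/(k^2 + 9)^2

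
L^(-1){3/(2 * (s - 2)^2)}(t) 3 * t * exp(2 * t)/2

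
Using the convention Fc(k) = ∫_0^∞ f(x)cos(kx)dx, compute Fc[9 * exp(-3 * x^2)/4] 3 * sqrt(3) * sqrt(pi) * exp(-k^2/12)/8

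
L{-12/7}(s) -12/(7 * s)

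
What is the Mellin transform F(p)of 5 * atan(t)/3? -5 * pi * sec(pi * p/2)/(6 * p)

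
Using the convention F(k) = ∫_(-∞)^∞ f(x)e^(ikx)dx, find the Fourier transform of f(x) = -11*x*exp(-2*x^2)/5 -11*sqrt(2)*I*sqrt(pi)*k*exp(-k^2/8)/40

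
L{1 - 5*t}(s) 1/s - 5/s^2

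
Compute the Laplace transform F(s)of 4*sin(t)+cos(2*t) 4/(s^2+1)+s/(s^2+4)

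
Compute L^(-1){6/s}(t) 6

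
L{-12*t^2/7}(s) -24/(7*s^3)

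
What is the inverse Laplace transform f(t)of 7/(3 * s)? 7/3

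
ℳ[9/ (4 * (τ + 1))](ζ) 9 * pi * csc (pi * ζ)/4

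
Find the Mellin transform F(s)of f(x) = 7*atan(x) -7*pi*sec(pi*s/2)/(2*s)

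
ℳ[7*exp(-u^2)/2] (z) 7*gamma(z/2)/4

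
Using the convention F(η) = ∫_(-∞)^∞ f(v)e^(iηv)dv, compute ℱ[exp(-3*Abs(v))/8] 3/(4*(η^2 + 9))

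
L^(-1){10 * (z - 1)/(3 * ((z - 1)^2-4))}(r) 10 * exp(r) * cosh(2 * r)/3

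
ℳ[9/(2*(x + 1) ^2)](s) -9*pi*(s - 1) /(2*sin(pi*s) ) 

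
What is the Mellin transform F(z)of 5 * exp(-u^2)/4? 5 * gamma(z/2)/8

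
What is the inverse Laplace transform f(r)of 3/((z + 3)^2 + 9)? exp(-3 * r) * sin(3 * r)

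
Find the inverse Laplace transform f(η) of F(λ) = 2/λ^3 η^2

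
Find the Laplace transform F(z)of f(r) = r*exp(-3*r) (z+3)^(-2)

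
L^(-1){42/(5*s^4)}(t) 7*t^3/5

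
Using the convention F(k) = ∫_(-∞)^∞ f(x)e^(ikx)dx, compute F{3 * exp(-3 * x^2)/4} sqrt(3) * sqrt(pi) * exp(-k^2/12)/4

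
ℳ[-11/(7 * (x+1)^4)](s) 11 * pi * (s - 3) * (s - 2) * (s - 1)/(42 * sin(pi * s))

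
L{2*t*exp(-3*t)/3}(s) 2/(3*(s + 3)^2)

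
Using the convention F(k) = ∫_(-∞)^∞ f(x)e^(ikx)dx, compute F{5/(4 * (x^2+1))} 5 * pi * exp(-Abs(k))/4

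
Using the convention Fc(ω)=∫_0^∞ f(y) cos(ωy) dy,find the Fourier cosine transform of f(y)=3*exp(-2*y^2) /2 3*sqrt(2)*sqrt(pi)*exp(-ω^2/8) /8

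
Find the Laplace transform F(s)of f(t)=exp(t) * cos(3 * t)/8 (s - 1)/(8 * ((s - 1)^2 + 9))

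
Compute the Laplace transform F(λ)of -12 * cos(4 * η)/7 -12 * λ/(7 * λ^2 + 112)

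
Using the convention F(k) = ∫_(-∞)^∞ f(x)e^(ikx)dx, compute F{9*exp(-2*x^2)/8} 9*sqrt(2)*sqrt(pi)*exp(-k^2/8)/16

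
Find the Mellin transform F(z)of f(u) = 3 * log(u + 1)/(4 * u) -3 * pi * csc(pi * z)/(4 * z - 4)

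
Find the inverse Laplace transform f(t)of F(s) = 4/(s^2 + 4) 2*sin(2*t)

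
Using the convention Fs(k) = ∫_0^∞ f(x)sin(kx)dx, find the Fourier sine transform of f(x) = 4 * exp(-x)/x 4 * atan(k)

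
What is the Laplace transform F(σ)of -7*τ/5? -7/(5*σ^2)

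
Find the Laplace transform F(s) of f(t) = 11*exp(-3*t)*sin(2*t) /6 11/(3*((s + 3) ^2 + 4) ) 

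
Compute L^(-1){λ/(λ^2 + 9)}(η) cos(3*η)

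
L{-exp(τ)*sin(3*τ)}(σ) -3/((σ - 1)^2 + 9)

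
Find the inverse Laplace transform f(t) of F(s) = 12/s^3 6 * t^2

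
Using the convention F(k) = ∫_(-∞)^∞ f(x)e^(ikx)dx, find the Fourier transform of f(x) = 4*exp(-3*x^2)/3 4*sqrt(3)*sqrt(pi)*exp(-k^2/12)/9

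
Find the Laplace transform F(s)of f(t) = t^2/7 2/(7 * s^3)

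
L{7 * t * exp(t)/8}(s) 7/(8 * (s - 1)^2)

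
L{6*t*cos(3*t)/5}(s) 6*(s^2-9)/(5*(s^2 + 9)^2)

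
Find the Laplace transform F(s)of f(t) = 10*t 10/s^2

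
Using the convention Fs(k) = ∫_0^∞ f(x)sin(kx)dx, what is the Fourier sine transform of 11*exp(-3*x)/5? 11*k/(5*(k^2 + 9))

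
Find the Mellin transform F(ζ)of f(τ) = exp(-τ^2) gamma(ζ/2)/2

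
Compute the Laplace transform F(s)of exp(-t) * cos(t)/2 (s + 1)/(2 * ((s + 1)^2 + 1))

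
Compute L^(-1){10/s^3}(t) 5 * t^2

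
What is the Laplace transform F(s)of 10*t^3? 60/s^4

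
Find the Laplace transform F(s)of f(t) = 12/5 12/(5*s)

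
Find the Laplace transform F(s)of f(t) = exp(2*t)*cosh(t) (s - 2)/((s - 2)^2 - 1)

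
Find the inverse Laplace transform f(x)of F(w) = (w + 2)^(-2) x*exp(-2*x)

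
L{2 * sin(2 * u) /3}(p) 4/(3 * (p^2 + 4) ) 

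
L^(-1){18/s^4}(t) 3*t^3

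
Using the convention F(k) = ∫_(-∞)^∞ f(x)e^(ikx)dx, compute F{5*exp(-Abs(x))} 10/(k^2 + 1)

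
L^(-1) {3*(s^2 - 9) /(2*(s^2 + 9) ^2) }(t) 3*t*cos(3*t) /2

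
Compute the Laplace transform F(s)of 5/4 5/(4 * s)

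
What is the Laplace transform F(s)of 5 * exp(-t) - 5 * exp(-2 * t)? 5/(s + 1) - 5/(s + 2)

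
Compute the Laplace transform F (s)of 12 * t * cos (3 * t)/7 12 * (s^2 - 9)/ (7 * (s^2 + 9)^2)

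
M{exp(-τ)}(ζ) gamma(ζ)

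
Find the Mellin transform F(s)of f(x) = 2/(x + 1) 2 * pi * csc(pi * s)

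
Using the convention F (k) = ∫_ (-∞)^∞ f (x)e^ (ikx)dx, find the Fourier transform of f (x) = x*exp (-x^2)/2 I*sqrt (pi)*k*exp (-k^2/4)/4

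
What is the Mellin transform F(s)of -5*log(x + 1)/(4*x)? 5*pi*csc(pi*s)/(4*(s - 1))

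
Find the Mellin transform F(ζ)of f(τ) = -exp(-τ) -gamma(ζ)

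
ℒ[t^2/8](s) 1/(4*s^3)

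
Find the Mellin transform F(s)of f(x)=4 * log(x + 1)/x -4 * pi * csc(pi * s)/(s - 1)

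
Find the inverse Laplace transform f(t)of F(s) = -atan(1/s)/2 -sin(t)/(2*t)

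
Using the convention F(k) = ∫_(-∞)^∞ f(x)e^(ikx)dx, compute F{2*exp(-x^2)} 2*sqrt(pi)*exp(-k^2/4)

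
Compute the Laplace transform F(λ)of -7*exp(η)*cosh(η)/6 7*(1 - λ)/(6*λ*(λ - 2))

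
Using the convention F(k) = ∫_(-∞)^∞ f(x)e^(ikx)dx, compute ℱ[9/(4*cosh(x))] 9*pi/(4*cosh(pi*k/2))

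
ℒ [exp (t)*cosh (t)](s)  (s - 1)/ (s*(s - 2))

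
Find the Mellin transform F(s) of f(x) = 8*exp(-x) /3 8*gamma(s) /3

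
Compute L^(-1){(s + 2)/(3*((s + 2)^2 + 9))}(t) exp(-2*t)*cos(3*t)/3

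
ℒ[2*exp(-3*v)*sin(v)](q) 2/((q+3)^2+1)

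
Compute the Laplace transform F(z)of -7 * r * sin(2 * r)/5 -28 * z/(5 * (z^2 + 4)^2)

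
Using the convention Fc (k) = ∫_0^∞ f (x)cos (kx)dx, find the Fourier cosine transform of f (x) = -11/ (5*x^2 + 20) -11*pi*exp (-2*k)/20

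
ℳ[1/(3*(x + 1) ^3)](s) pi*(s - 2)*(s - 1) /(6*sin(pi*s) ) 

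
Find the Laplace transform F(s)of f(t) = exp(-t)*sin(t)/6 1/(6*((s + 1)^2 + 1))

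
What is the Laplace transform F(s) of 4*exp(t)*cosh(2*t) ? 4*(s - 1) /((s - 1) ^2 - 4) 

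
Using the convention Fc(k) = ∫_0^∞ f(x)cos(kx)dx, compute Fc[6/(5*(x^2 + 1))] 3*pi*exp(-k)/5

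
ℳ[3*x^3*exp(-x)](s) 3*gamma(s + 3)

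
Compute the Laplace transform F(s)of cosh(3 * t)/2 s/(2 * (s^2 - 9))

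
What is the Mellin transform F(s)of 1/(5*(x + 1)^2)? (-pi*s + pi)/(5*sin(pi*s))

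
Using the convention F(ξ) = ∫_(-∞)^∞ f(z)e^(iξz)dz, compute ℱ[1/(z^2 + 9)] pi*exp(-3*Abs(ξ))/3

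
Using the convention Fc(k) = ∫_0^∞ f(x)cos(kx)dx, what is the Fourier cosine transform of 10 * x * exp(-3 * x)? 10 * (9 - k^2)/(k^2+9)^2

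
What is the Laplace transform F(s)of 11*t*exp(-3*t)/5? 11/(5*(s + 3)^2)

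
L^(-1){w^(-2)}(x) x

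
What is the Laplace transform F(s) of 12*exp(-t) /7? 12/(7*(s + 1) ) 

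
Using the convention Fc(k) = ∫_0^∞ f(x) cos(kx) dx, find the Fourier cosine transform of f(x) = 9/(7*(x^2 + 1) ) 9*pi*exp(-k) /14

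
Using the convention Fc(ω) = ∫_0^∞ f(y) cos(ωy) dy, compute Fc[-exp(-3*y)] -3/(ω^2 + 9) 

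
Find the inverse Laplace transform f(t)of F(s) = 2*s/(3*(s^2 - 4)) 2*cosh(2*t)/3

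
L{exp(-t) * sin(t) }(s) 1/((s+1) ^2+1) 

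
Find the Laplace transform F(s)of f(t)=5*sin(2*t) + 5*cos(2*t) 10/(s^2 + 4) + 5*s/(s^2 + 4)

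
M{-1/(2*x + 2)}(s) -pi*csc(pi*s)/2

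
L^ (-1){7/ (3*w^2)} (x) 7*x/3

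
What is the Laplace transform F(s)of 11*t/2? 11/(2*s^2)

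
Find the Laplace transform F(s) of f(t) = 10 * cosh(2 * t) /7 10 * s/(7 * (s^2 - 4) ) 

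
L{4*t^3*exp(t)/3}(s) 8/(s - 1)^4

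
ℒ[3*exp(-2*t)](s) 3/(s + 2) 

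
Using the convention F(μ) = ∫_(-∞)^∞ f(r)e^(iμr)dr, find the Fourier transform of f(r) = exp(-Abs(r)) 2/(μ^2 + 1)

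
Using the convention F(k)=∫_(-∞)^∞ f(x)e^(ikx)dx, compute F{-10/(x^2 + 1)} -10 * pi * exp(-Abs(k))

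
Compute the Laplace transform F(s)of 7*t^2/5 14/(5*s^3)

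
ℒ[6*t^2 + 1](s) 12/s^3 + 1/s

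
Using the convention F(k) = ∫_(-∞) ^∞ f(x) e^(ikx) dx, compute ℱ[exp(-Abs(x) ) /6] 1/(3*(k^2 + 1) ) 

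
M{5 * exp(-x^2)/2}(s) 5 * gamma(s/2)/4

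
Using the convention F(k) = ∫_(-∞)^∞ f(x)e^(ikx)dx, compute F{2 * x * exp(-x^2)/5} I * sqrt(pi) * k * exp(-k^2/4)/5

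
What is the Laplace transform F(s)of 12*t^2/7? 24/(7*s^3)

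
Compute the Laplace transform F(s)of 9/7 9/(7*s)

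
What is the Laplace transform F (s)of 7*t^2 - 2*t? 14/s^3 - 2/s^2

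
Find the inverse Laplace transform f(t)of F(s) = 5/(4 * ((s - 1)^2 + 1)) 5 * exp(t) * sin(t)/4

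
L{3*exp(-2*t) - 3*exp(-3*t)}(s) 3/(s+2) - 3/(s+3)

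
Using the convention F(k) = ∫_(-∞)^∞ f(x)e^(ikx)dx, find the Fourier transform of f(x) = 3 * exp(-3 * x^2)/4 sqrt(3) * sqrt(pi) * exp(-k^2/12)/4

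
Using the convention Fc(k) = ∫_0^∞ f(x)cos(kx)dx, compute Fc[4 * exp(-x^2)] 2 * sqrt(pi) * exp(-k^2/4)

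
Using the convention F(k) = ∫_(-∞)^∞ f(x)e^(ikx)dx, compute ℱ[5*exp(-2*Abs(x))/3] 20/(3*(k^2 + 4))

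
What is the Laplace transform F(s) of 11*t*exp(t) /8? 11/(8*(s - 1) ^2) 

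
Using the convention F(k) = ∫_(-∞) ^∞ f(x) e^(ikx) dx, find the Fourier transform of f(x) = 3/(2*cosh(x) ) 3*pi/(2*cosh(pi*k/2) ) 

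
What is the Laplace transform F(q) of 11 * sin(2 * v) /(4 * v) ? 11 * atan(2/q) /4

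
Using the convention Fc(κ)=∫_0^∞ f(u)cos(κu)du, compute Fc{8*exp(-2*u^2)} 2*sqrt(2)*sqrt(pi)*exp(-κ^2/8)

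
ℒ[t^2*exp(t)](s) 2/(s - 1)^3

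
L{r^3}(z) 6/z^4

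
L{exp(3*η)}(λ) 1/(λ - 3)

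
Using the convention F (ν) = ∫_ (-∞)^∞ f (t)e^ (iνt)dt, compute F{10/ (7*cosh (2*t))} 5*pi/ (7*cosh (pi*ν/4))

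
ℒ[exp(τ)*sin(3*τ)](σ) 3/((σ - 1)^2 + 9)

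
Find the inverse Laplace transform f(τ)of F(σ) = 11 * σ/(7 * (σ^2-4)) 11 * cosh(2 * τ)/7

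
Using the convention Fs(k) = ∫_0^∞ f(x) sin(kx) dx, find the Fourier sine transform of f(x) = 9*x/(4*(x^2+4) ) 9*pi*exp(-2*k) /8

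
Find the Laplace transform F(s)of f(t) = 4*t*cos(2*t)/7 4*(s^2 - 4)/(7*(s^2 + 4)^2)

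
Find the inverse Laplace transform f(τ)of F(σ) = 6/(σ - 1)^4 τ^3*exp(τ)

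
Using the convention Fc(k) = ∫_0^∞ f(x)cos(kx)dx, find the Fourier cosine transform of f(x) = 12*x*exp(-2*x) 12*(4 - k^2)/(k^2+4)^2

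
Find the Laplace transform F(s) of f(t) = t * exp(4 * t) (s - 4) ^(-2) 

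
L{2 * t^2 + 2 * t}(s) 2/s^2 + 4/s^3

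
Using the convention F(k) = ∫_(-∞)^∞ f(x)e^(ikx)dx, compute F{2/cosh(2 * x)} pi/cosh(pi * k/4)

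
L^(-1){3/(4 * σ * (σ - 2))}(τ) 3 * exp(τ) * sinh(τ)/4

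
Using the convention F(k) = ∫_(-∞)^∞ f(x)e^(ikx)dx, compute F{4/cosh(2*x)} 2*pi/cosh(pi*k/4)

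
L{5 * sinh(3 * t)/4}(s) 15/(4 * (s^2 - 9))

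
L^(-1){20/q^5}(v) 5*v^4/6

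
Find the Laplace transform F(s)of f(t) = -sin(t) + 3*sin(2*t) 6/(s^2 + 4)-1/(s^2 + 1)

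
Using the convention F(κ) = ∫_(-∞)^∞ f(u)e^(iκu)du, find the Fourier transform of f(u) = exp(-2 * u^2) sqrt(2) * sqrt(pi) * exp(-κ^2/8)/2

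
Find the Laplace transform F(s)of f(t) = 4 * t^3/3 8/s^4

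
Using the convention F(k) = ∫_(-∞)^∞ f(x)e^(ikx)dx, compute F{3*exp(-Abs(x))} 6/(k^2 + 1)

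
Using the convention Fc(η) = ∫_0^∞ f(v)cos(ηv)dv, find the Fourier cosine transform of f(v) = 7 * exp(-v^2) 7 * sqrt(pi) * exp(-η^2/4)/2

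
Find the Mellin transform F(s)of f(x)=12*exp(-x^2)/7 6*gamma(s/2)/7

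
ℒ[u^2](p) 2/p^3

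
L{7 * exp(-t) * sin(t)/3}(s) 7/(3 * ((s + 1)^2 + 1))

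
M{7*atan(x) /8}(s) -7*pi*sec(pi*s/2) /(16*s) 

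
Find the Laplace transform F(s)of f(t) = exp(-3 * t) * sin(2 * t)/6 1/(3 * ((s + 3)^2 + 4))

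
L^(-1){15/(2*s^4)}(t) 5*t^3/4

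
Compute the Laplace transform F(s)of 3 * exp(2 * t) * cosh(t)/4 3 * (s - 2)/(4 * ((s - 2)^2 - 1))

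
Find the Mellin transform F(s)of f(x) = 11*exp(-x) 11*gamma(s)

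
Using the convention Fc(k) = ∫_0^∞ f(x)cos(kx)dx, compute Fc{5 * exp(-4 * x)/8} 5/(2 * (k^2 + 16))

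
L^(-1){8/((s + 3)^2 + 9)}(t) 8 * exp(-3 * t) * sin(3 * t)/3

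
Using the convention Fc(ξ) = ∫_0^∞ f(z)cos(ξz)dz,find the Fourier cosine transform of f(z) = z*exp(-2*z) (4 - ξ^2)/(ξ^2 + 4)^2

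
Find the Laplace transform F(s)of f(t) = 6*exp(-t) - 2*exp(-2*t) 6/(s + 1) - 2/(s + 2)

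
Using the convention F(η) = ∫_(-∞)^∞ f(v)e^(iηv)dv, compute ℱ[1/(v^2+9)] pi * exp(-3 * Abs(η))/3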